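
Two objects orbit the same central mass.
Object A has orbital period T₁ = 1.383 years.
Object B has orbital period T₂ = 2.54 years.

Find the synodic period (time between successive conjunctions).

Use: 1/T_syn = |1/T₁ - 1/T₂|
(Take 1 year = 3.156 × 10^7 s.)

Convert to SI: T₁ = 1.383 years = 4.36475e+07 s; T₂ = 2.54 years = 8.01624e+07 s.
T_syn = |T₁ · T₂ / (T₁ − T₂)|.
T_syn = |4.36475e+07 · 8.01624e+07 / (4.36475e+07 − 8.01624e+07)| s ≈ 9.582e+07 s = 3.036 years.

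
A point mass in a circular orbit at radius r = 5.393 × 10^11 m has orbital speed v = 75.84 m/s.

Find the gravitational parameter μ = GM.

For a circular orbit v² = GM/r, so GM = v² · r.
GM = (75.84)² · 5.393e+11 m³/s² ≈ 3.102e+15 m³/s² = 3.102 × 10^15 m³/s².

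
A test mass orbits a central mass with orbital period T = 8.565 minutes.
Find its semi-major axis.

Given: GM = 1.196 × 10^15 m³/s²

Convert to SI: T = 8.565 minutes = 513.9 s.
Invert Kepler's third law: a = (GM · T² / (4π²))^(1/3).
Substituting T = 513.9 s and GM = 1.196e+15 m³/s²:
a = (1.196e+15 · (513.9)² / (4π²))^(1/3) m
a ≈ 2e+06 m = 2 Mm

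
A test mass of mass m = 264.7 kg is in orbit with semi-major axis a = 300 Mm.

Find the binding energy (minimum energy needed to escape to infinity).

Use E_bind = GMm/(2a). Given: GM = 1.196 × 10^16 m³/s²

Convert to SI: a = 300 Mm = 3e+08 m.
Total orbital energy is E = −GMm/(2a); binding energy is E_bind = −E = GMm/(2a).
E_bind = 1.196e+16 · 264.7 / (2 · 3e+08) J ≈ 5.276e+09 J = 5.276 GJ.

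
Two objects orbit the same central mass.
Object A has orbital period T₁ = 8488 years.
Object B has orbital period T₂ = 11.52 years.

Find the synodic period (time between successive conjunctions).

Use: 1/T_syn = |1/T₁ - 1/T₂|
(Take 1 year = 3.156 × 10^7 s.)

Convert to SI: T₁ = 8488 years = 2.67881e+11 s; T₂ = 11.52 years = 3.63571e+08 s.
T_syn = |T₁ · T₂ / (T₁ − T₂)|.
T_syn = |2.67881e+11 · 3.63571e+08 / (2.67881e+11 − 3.63571e+08)| s ≈ 3.641e+08 s = 11.54 years.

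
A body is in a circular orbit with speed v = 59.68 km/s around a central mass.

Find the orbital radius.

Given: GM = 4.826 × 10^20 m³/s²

Convert to SI: v = 59.68 km/s = 59680 m/s.
For a circular orbit, v² = GM / r, so r = GM / v².
r = 4.826e+20 / (59680)² m ≈ 1.355e+11 m = 135.5 Gm.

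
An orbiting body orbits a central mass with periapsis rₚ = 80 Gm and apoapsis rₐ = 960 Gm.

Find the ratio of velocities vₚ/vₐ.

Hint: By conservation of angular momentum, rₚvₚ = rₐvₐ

Convert to SI: rₚ = 80 Gm = 8e+10 m; rₐ = 960 Gm = 9.6e+11 m.
Conservation of angular momentum gives rₚvₚ = rₐvₐ, so vₚ/vₐ = rₐ/rₚ.
vₚ/vₐ = 9.6e+11 / 8e+10 ≈ 12.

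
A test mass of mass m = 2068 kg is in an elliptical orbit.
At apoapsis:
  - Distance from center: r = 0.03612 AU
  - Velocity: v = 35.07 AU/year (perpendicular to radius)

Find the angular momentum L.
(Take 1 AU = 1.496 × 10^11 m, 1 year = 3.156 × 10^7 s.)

Convert to SI: r = 0.03612 AU = 5.40355e+09 m; v = 35.07 AU/year = 166238 m/s.
Since v is perpendicular to r, L = m · v · r.
L = 2068 · 166238 · 5.40355e+09 kg·m²/s ≈ 1.858e+18 kg·m²/s.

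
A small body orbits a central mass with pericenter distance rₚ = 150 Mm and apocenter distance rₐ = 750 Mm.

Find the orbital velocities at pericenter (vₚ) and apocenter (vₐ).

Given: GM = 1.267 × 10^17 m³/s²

Convert to SI: rₚ = 150 Mm = 1.5e+08 m; rₐ = 750 Mm = 7.5e+08 m.
Use the vis-viva equation v² = GM(2/r − 1/a) with a = (rₚ + rₐ)/2 = (1.5e+08 + 7.5e+08)/2 = 4.5e+08 m.
vₚ = √(GM · (2/rₚ − 1/a)) = √(1.267e+17 · (2/1.5e+08 − 1/4.5e+08)) m/s ≈ 3.752e+04 m/s = 37.52 km/s.
vₐ = √(GM · (2/rₐ − 1/a)) = √(1.267e+17 · (2/7.5e+08 − 1/4.5e+08)) m/s ≈ 7504 m/s = 7.504 km/s.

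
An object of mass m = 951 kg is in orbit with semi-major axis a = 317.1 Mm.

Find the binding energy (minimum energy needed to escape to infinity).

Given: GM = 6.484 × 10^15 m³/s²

Convert to SI: a = 317.1 Mm = 3.171e+08 m.
Total orbital energy is E = −GMm/(2a); binding energy is E_bind = −E = GMm/(2a).
E_bind = 6.484e+15 · 951 / (2 · 3.171e+08) J ≈ 9.723e+09 J = 9.723 GJ.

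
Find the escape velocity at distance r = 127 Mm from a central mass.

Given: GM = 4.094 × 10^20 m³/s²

Convert to SI: r = 127 Mm = 1.27e+08 m.
Escape velocity comes from setting total energy to zero: ½v² − GM/r = 0 ⇒ v_esc = √(2GM / r).
v_esc = √(2 · 4.094e+20 / 1.27e+08) m/s ≈ 2.539e+06 m/s = 2539 km/s.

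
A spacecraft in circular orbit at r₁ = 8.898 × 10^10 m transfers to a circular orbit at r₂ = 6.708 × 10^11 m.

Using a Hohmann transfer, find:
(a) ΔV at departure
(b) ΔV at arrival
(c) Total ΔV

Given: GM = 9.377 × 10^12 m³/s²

Transfer semi-major axis: a_t = (r₁ + r₂)/2 = (8.898e+10 + 6.708e+11)/2 = 3.7989e+11 m.
Circular speeds: v₁ = √(GM/r₁) = 10.2656 m/s, v₂ = √(GM/r₂) = 3.73883 m/s.
Transfer speeds (vis-viva v² = GM(2/r − 1/a_t)): v₁ᵗ = 13.6412 m/s, v₂ᵗ = 1.80948 m/s.
(a) ΔV₁ = |v₁ᵗ − v₁| ≈ 3.376 m/s = 3.376 m/s.
(b) ΔV₂ = |v₂ − v₂ᵗ| ≈ 1.929 m/s = 1.929 m/s.
(c) ΔV_total = ΔV₁ + ΔV₂ ≈ 5.305 m/s = 5.305 m/s.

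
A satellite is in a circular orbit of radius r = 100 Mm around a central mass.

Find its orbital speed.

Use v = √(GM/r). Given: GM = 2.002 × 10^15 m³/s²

Convert to SI: r = 100 Mm = 1e+08 m.
For a circular orbit, gravity supplies the centripetal force, so v = √(GM / r).
v = √(2.002e+15 / 1e+08) m/s ≈ 4474 m/s = 4.474 km/s.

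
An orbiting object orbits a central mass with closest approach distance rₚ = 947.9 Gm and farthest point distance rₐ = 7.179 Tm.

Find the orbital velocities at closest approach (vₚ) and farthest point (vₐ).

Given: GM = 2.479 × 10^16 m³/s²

Convert to SI: rₚ = 947.9 Gm = 9.479e+11 m; rₐ = 7.179 Tm = 7.179e+12 m.
Use the vis-viva equation v² = GM(2/r − 1/a) with a = (rₚ + rₐ)/2 = (9.479e+11 + 7.179e+12)/2 = 4.06345e+12 m.
vₚ = √(GM · (2/rₚ − 1/a)) = √(2.479e+16 · (2/9.479e+11 − 1/4.06345e+12)) m/s ≈ 215 m/s = 215 m/s.
vₐ = √(GM · (2/rₐ − 1/a)) = √(2.479e+16 · (2/7.179e+12 − 1/4.06345e+12)) m/s ≈ 28.38 m/s = 28.38 m/s.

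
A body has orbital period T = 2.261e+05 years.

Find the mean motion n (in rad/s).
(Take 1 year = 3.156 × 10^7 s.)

Convert to SI: T = 2.261e+05 years = 7.13572e+12 s.
n = 2π / T.
n = 2π / 7.13572e+12 s ≈ 8.805e-13 rad/s.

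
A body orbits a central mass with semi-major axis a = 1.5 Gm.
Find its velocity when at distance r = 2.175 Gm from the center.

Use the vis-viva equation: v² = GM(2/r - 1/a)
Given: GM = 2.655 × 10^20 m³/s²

Convert to SI: a = 1.5 Gm = 1.5e+09 m; r = 2.175 Gm = 2.175e+09 m.
Vis-viva: v = √(GM · (2/r − 1/a)).
2/r − 1/a = 2/2.175e+09 − 1/1.5e+09 = 2.52874e-10 m⁻¹.
v = √(2.655e+20 · 2.52874e-10) m/s ≈ 2.591e+05 m/s = 259.1 km/s.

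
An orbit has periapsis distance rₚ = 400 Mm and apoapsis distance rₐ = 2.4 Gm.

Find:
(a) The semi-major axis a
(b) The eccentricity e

Convert to SI: rₚ = 400 Mm = 4e+08 m; rₐ = 2.4 Gm = 2.4e+09 m.
(a) a = (rₚ + rₐ) / 2 = (4e+08 + 2.4e+09) / 2 ≈ 1.4e+09 m = 1.4 Gm.
(b) e = (rₐ − rₚ) / (rₐ + rₚ) = (2.4e+09 − 4e+08) / (2.4e+09 + 4e+08) ≈ 0.7143.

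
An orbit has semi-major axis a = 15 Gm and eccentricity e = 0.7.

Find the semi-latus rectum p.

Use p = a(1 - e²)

Convert to SI: a = 15 Gm = 1.5e+10 m.
p = a (1 − e²).
p = 1.5e+10 · (1 − (0.7)²) = 1.5e+10 · 0.51 ≈ 7.65e+09 m = 7.65 Gm.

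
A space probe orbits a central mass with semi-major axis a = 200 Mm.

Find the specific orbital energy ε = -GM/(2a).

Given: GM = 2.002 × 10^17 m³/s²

Convert to SI: a = 200 Mm = 2e+08 m.
ε = −GM / (2a).
ε = −2.002e+17 / (2 · 2e+08) J/kg ≈ -5.005e+08 J/kg = -500.5 MJ/kg.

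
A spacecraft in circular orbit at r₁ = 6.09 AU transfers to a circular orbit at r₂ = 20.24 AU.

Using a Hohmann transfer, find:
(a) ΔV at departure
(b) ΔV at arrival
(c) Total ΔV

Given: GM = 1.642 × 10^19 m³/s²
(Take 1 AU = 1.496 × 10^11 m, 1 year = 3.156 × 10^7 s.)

Convert to SI: r₁ = 6.09 AU = 9.11064e+11 m; r₂ = 20.24 AU = 3.0279e+12 m.
Transfer semi-major axis: a_t = (r₁ + r₂)/2 = (9.11064e+11 + 3.0279e+12)/2 = 1.96948e+12 m.
Circular speeds: v₁ = √(GM/r₁) = 4245.34 m/s, v₂ = √(GM/r₂) = 2328.71 m/s.
Transfer speeds (vis-viva v² = GM(2/r − 1/a_t)): v₁ᵗ = 5263.89 m/s, v₂ᵗ = 1583.85 m/s.
(a) ΔV₁ = |v₁ᵗ − v₁| ≈ 1019 m/s = 0.2149 AU/year.
(b) ΔV₂ = |v₂ − v₂ᵗ| ≈ 744.9 m/s = 0.1571 AU/year.
(c) ΔV_total = ΔV₁ + ΔV₂ ≈ 1763 m/s = 0.372 AU/year.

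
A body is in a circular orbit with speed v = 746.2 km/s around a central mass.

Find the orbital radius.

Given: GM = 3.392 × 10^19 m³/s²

Convert to SI: v = 746.2 km/s = 746200 m/s.
For a circular orbit, v² = GM / r, so r = GM / v².
r = 3.392e+19 / (746200)² m ≈ 6.092e+07 m = 60.92 Mm.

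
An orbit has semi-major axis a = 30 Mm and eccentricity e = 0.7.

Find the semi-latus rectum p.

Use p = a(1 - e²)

Convert to SI: a = 30 Mm = 3e+07 m.
p = a (1 − e²).
p = 3e+07 · (1 − (0.7)²) = 3e+07 · 0.51 ≈ 1.53e+07 m = 15.3 Mm.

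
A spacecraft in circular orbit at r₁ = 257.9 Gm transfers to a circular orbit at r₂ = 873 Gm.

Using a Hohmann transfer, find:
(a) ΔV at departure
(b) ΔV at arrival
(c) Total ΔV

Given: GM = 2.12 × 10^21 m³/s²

Convert to SI: r₁ = 257.9 Gm = 2.579e+11 m; r₂ = 873 Gm = 8.73e+11 m.
Transfer semi-major axis: a_t = (r₁ + r₂)/2 = (2.579e+11 + 8.73e+11)/2 = 5.6545e+11 m.
Circular speeds: v₁ = √(GM/r₁) = 90665.5 m/s, v₂ = √(GM/r₂) = 49278.9 m/s.
Transfer speeds (vis-viva v² = GM(2/r − 1/a_t)): v₁ᵗ = 112655 m/s, v₂ᵗ = 33280.5 m/s.
(a) ΔV₁ = |v₁ᵗ − v₁| ≈ 2.199e+04 m/s = 21.99 km/s.
(b) ΔV₂ = |v₂ − v₂ᵗ| ≈ 1.6e+04 m/s = 16 km/s.
(c) ΔV_total = ΔV₁ + ΔV₂ ≈ 3.799e+04 m/s = 37.99 km/s.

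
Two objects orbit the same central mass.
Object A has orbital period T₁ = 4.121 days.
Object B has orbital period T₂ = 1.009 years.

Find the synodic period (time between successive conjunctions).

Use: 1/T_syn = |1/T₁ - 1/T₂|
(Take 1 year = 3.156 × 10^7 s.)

Convert to SI: T₁ = 4.121 days = 356054 s; T₂ = 1.009 years = 3.1844e+07 s.
T_syn = |T₁ · T₂ / (T₁ − T₂)|.
T_syn = |356054 · 3.1844e+07 / (356054 − 3.1844e+07)| s ≈ 3.601e+05 s = 4.168 days.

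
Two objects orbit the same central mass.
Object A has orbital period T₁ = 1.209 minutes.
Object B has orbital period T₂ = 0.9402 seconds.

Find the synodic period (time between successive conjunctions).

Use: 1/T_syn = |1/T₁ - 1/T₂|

Convert to SI: T₁ = 1.209 minutes = 72.54 s.
T_syn = |T₁ · T₂ / (T₁ − T₂)|.
T_syn = |72.54 · 0.9402 / (72.54 − 0.9402)| s ≈ 0.9525 s = 0.9525 seconds.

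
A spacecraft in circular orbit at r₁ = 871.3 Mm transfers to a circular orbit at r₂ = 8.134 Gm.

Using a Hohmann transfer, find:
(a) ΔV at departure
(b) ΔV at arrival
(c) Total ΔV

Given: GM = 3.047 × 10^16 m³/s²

Convert to SI: r₁ = 871.3 Mm = 8.713e+08 m; r₂ = 8.134 Gm = 8.134e+09 m.
Transfer semi-major axis: a_t = (r₁ + r₂)/2 = (8.713e+08 + 8.134e+09)/2 = 4.50265e+09 m.
Circular speeds: v₁ = √(GM/r₁) = 5913.61 m/s, v₂ = √(GM/r₂) = 1935.46 m/s.
Transfer speeds (vis-viva v² = GM(2/r − 1/a_t)): v₁ᵗ = 7948.23 m/s, v₂ᵗ = 851.401 m/s.
(a) ΔV₁ = |v₁ᵗ − v₁| ≈ 2035 m/s = 2.035 km/s.
(b) ΔV₂ = |v₂ − v₂ᵗ| ≈ 1084 m/s = 1.084 km/s.
(c) ΔV_total = ΔV₁ + ΔV₂ ≈ 3119 m/s = 3.119 km/s.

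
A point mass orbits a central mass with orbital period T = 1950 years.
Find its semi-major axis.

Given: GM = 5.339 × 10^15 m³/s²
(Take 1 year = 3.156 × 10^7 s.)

Convert to SI: T = 1950 years = 6.1542e+10 s.
Invert Kepler's third law: a = (GM · T² / (4π²))^(1/3).
Substituting T = 6.1542e+10 s and GM = 5.339e+15 m³/s²:
a = (5.339e+15 · (6.1542e+10)² / (4π²))^(1/3) m
a ≈ 8.001e+11 m = 800.1 Gm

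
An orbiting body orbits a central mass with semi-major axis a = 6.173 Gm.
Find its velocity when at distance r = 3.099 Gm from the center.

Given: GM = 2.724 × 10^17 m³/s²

Convert to SI: a = 6.173 Gm = 6.173e+09 m; r = 3.099 Gm = 3.099e+09 m.
Vis-viva: v = √(GM · (2/r − 1/a)).
2/r − 1/a = 2/3.099e+09 − 1/6.173e+09 = 4.83374e-10 m⁻¹.
v = √(2.724e+17 · 4.83374e-10) m/s ≈ 1.147e+04 m/s = 11.47 km/s.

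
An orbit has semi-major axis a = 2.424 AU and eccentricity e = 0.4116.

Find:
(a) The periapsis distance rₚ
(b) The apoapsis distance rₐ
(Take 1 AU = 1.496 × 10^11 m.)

Convert to SI: a = 2.424 AU = 3.6263e+11 m.
(a) rₚ = a(1 − e) = 3.6263e+11 · (1 − 0.4116) = 3.6263e+11 · 0.5884 ≈ 2.134e+11 m = 1.426 AU.
(b) rₐ = a(1 + e) = 3.6263e+11 · (1 + 0.4116) = 3.6263e+11 · 1.4116 ≈ 5.119e+11 m = 3.422 AU.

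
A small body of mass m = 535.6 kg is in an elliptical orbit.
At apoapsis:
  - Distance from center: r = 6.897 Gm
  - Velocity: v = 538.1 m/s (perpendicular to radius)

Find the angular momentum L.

Convert to SI: r = 6.897 Gm = 6.897e+09 m.
Since v is perpendicular to r, L = m · v · r.
L = 535.6 · 538.1 · 6.897e+09 kg·m²/s ≈ 1.988e+15 kg·m²/s.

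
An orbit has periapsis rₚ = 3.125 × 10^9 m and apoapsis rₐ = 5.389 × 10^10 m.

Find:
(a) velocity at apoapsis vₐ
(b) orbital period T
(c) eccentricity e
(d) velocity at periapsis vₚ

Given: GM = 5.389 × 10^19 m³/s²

(a) With a = (rₚ + rₐ)/2 = 2.85075e+10 m, vₐ = √(GM (2/rₐ − 1/a)) = √(5.389e+19 · (2/5.389e+10 − 1/2.85075e+10)) m/s ≈ 1.047e+04 m/s
(b) With a = (rₚ + rₐ)/2 = 2.85075e+10 m, T = 2π √(a³/GM) = 2π √((2.85075e+10)³/5.389e+19) s ≈ 4.12e+06 s
(c) e = (rₐ − rₚ)/(rₐ + rₚ) = (5.389e+10 − 3.125e+09)/(5.389e+10 + 3.125e+09) ≈ 0.8904
(d) With a = (rₚ + rₐ)/2 = 2.85075e+10 m, vₚ = √(GM (2/rₚ − 1/a)) = √(5.389e+19 · (2/3.125e+09 − 1/2.85075e+10)) m/s ≈ 1.806e+05 m/s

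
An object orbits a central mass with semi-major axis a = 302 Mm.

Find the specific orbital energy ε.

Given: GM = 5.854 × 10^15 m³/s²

Convert to SI: a = 302 Mm = 3.02e+08 m.
ε = −GM / (2a).
ε = −5.854e+15 / (2 · 3.02e+08) J/kg ≈ -9.692e+06 J/kg = -9.692 MJ/kg.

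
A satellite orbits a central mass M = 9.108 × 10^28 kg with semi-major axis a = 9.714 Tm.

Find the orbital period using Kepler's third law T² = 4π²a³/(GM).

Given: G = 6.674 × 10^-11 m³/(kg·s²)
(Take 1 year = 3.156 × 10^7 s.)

Convert to SI: a = 9.714 Tm = 9.714e+12 m.
GM = G · M = 6.674e-11 · 9.108e+28 = 6.07868e+18 m³/s².
Kepler's third law: T = 2π √(a³ / GM).
Substituting a = 9.714e+12 m and GM = 6.07868e+18 m³/s²:
T = 2π √((9.714e+12)³ / 6.07868e+18) s
T ≈ 7.716e+10 s = 2445 years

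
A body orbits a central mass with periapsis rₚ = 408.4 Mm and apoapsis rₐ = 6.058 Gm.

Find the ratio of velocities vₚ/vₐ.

Convert to SI: rₚ = 408.4 Mm = 4.084e+08 m; rₐ = 6.058 Gm = 6.058e+09 m.
Conservation of angular momentum gives rₚvₚ = rₐvₐ, so vₚ/vₐ = rₐ/rₚ.
vₚ/vₐ = 6.058e+09 / 4.084e+08 ≈ 14.83.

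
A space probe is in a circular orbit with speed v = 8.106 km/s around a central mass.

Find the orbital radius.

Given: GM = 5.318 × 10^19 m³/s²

Convert to SI: v = 8.106 km/s = 8106 m/s.
For a circular orbit, v² = GM / r, so r = GM / v².
r = 5.318e+19 / (8106)² m ≈ 8.093e+11 m = 809.3 Gm.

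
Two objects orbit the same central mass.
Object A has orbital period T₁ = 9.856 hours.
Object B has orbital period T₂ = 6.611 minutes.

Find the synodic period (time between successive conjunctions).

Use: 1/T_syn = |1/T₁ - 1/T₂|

Convert to SI: T₁ = 9.856 hours = 35481.6 s; T₂ = 6.611 minutes = 396.66 s.
T_syn = |T₁ · T₂ / (T₁ − T₂)|.
T_syn = |35481.6 · 396.66 / (35481.6 − 396.66)| s ≈ 401.1 s = 6.686 minutes.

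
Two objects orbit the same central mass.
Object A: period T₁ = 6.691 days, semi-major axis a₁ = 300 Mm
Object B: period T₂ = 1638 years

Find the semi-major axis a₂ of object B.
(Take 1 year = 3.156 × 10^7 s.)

Convert to SI: T₁ = 6.691 days = 578102 s; a₁ = 300 Mm = 3e+08 m; T₂ = 1638 years = 5.16953e+10 s.
Kepler's third law: (T₁/T₂)² = (a₁/a₂)³ ⇒ a₂ = a₁ · (T₂/T₁)^(2/3).
T₂/T₁ = 5.16953e+10 / 578102 = 89422.4.
a₂ = 3e+08 · (89422.4)^(2/3) m ≈ 5.999e+11 m = 599.9 Gm.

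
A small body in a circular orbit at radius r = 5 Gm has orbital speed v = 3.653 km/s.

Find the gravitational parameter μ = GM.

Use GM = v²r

Convert to SI: r = 5 Gm = 5e+09 m; v = 3.653 km/s = 3653 m/s.
For a circular orbit v² = GM/r, so GM = v² · r.
GM = (3653)² · 5e+09 m³/s² ≈ 6.672e+16 m³/s² = 6.672 × 10^16 m³/s².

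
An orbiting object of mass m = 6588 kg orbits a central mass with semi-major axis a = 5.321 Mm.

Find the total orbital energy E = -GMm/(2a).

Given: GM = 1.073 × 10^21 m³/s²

Convert to SI: a = 5.321 Mm = 5.321e+06 m.
E = −GMm / (2a).
E = −1.073e+21 · 6588 / (2 · 5.321e+06) J ≈ -6.642e+17 J = -664.2 PJ.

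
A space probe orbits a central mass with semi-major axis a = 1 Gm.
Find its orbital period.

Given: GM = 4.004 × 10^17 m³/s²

Convert to SI: a = 1 Gm = 1e+09 m.
Kepler's third law: T = 2π √(a³ / GM).
Substituting a = 1e+09 m and GM = 4.004e+17 m³/s²:
T = 2π √((1e+09)³ / 4.004e+17) s
T ≈ 3.14e+05 s = 3.634 days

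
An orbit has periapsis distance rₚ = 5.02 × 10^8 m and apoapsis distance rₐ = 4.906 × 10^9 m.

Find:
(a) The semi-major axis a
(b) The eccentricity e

(a) a = (rₚ + rₐ) / 2 = (5.02e+08 + 4.906e+09) / 2 ≈ 2.704e+09 m = 2.704 × 10^9 m.
(b) e = (rₐ − rₚ) / (rₐ + rₚ) = (4.906e+09 − 5.02e+08) / (4.906e+09 + 5.02e+08) ≈ 0.8143.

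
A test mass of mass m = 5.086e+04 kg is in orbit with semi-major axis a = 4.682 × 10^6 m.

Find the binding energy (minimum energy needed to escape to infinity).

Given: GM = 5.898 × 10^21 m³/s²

Total orbital energy is E = −GMm/(2a); binding energy is E_bind = −E = GMm/(2a).
E_bind = 5.898e+21 · 5.086e+04 / (2 · 4.682e+06) J ≈ 3.203e+19 J = 32.03 EJ.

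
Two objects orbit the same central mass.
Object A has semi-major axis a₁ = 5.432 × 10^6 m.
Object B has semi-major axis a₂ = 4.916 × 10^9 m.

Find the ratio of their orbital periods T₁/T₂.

From Kepler's third law, (T₁/T₂)² = (a₁/a₂)³, so T₁/T₂ = (a₁/a₂)^(3/2).
a₁/a₂ = 5.432e+06 / 4.916e+09 = 0.00110496.
T₁/T₂ = (0.00110496)^(3/2) ≈ 3.673e-05.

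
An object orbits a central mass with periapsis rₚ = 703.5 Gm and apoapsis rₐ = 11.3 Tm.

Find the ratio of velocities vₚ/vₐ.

Convert to SI: rₚ = 703.5 Gm = 7.035e+11 m; rₐ = 11.3 Tm = 1.13e+13 m.
Conservation of angular momentum gives rₚvₚ = rₐvₐ, so vₚ/vₐ = rₐ/rₚ.
vₚ/vₐ = 1.13e+13 / 7.035e+11 ≈ 16.06.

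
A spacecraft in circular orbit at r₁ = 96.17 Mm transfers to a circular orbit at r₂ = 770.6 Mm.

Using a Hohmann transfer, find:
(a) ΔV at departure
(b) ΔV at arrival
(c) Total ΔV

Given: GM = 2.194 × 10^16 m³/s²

Convert to SI: r₁ = 96.17 Mm = 9.617e+07 m; r₂ = 770.6 Mm = 7.706e+08 m.
Transfer semi-major axis: a_t = (r₁ + r₂)/2 = (9.617e+07 + 7.706e+08)/2 = 4.33385e+08 m.
Circular speeds: v₁ = √(GM/r₁) = 15104.2 m/s, v₂ = √(GM/r₂) = 5335.85 m/s.
Transfer speeds (vis-viva v² = GM(2/r − 1/a_t)): v₁ᵗ = 20140.8 m/s, v₂ᵗ = 2513.55 m/s.
(a) ΔV₁ = |v₁ᵗ − v₁| ≈ 5037 m/s = 5.037 km/s.
(b) ΔV₂ = |v₂ − v₂ᵗ| ≈ 2822 m/s = 2.822 km/s.
(c) ΔV_total = ΔV₁ + ΔV₂ ≈ 7859 m/s = 7.859 km/s.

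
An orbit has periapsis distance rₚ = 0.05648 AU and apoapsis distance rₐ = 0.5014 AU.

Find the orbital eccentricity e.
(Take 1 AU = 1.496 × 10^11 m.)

Convert to SI: rₚ = 0.05648 AU = 8.44941e+09 m; rₐ = 0.5014 AU = 7.50094e+10 m.
e = (rₐ − rₚ) / (rₐ + rₚ).
e = (7.50094e+10 − 8.44941e+09) / (7.50094e+10 + 8.44941e+09) = 6.656e+10 / 8.34588e+10 ≈ 0.7975.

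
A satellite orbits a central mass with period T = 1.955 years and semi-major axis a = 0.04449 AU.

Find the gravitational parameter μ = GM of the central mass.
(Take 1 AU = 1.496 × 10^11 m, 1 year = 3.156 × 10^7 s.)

Convert to SI: T = 1.955 years = 6.16998e+07 s; a = 0.04449 AU = 6.6557e+09 m.
GM = 4π² · a³ / T².
GM = 4π² · (6.6557e+09)³ / (6.16998e+07)² m³/s² ≈ 3.058e+15 m³/s² = 3.058 × 10^15 m³/s².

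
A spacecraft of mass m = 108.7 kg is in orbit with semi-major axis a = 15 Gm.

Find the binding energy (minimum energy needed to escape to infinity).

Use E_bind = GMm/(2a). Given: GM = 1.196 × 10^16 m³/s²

Convert to SI: a = 15 Gm = 1.5e+10 m.
Total orbital energy is E = −GMm/(2a); binding energy is E_bind = −E = GMm/(2a).
E_bind = 1.196e+16 · 108.7 / (2 · 1.5e+10) J ≈ 4.334e+07 J = 43.34 MJ.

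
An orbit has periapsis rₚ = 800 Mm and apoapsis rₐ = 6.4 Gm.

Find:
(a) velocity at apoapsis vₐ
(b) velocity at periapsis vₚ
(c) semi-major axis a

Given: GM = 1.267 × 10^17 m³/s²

Convert to SI: rₚ = 800 Mm = 8e+08 m; rₐ = 6.4 Gm = 6.4e+09 m.
(a) With a = (rₚ + rₐ)/2 = 3.6e+09 m, vₐ = √(GM (2/rₐ − 1/a)) = √(1.267e+17 · (2/6.4e+09 − 1/3.6e+09)) m/s ≈ 2097 m/s
(b) With a = (rₚ + rₐ)/2 = 3.6e+09 m, vₚ = √(GM (2/rₚ − 1/a)) = √(1.267e+17 · (2/8e+08 − 1/3.6e+09)) m/s ≈ 1.678e+04 m/s
(c) a = (rₚ + rₐ)/2 = (8e+08 + 6.4e+09)/2 ≈ 3.6e+09 m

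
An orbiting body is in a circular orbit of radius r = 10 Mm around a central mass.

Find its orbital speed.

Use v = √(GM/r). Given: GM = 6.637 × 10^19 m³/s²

Convert to SI: r = 10 Mm = 1e+07 m.
For a circular orbit, gravity supplies the centripetal force, so v = √(GM / r).
v = √(6.637e+19 / 1e+07) m/s ≈ 2.576e+06 m/s = 2576 km/s.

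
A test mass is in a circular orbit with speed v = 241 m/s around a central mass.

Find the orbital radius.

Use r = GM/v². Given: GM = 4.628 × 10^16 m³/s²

For a circular orbit, v² = GM / r, so r = GM / v².
r = 4.628e+16 / (241)² m ≈ 7.968e+11 m = 7.968 × 10^11 m.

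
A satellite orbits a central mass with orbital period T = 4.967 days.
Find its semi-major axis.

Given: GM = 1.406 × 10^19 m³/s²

Convert to SI: T = 4.967 days = 429149 s.
Invert Kepler's third law: a = (GM · T² / (4π²))^(1/3).
Substituting T = 429149 s and GM = 1.406e+19 m³/s²:
a = (1.406e+19 · (429149)² / (4π²))^(1/3) m
a ≈ 4.033e+09 m = 4.033 Gm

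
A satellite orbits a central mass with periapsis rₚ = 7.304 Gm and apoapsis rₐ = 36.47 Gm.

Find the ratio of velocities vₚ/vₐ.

Convert to SI: rₚ = 7.304 Gm = 7.304e+09 m; rₐ = 36.47 Gm = 3.647e+10 m.
Conservation of angular momentum gives rₚvₚ = rₐvₐ, so vₚ/vₐ = rₐ/rₚ.
vₚ/vₐ = 3.647e+10 / 7.304e+09 ≈ 4.993.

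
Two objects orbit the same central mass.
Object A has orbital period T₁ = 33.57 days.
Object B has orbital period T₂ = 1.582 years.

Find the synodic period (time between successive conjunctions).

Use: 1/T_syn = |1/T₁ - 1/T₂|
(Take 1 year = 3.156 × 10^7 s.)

Convert to SI: T₁ = 33.57 days = 2.90045e+06 s; T₂ = 1.582 years = 4.99279e+07 s.
T_syn = |T₁ · T₂ / (T₁ − T₂)|.
T_syn = |2.90045e+06 · 4.99279e+07 / (2.90045e+06 − 4.99279e+07)| s ≈ 3.079e+06 s = 35.64 days.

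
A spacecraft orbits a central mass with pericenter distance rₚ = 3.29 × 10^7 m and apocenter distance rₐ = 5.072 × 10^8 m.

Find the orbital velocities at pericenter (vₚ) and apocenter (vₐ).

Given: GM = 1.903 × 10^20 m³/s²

Use the vis-viva equation v² = GM(2/r − 1/a) with a = (rₚ + rₐ)/2 = (3.29e+07 + 5.072e+08)/2 = 2.7005e+08 m.
vₚ = √(GM · (2/rₚ − 1/a)) = √(1.903e+20 · (2/3.29e+07 − 1/2.7005e+08)) m/s ≈ 3.296e+06 m/s = 3296 km/s.
vₐ = √(GM · (2/rₐ − 1/a)) = √(1.903e+20 · (2/5.072e+08 − 1/2.7005e+08)) m/s ≈ 2.138e+05 m/s = 213.8 km/s.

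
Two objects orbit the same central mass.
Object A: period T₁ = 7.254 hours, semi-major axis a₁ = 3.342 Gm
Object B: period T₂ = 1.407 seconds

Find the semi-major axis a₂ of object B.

Convert to SI: T₁ = 7.254 hours = 26114.4 s; a₁ = 3.342 Gm = 3.342e+09 m.
Kepler's third law: (T₁/T₂)² = (a₁/a₂)³ ⇒ a₂ = a₁ · (T₂/T₁)^(2/3).
T₂/T₁ = 1.407 / 26114.4 = 5.38783e-05.
a₂ = 3.342e+09 · (5.38783e-05)^(2/3) m ≈ 4.767e+06 m = 4.767 Mm.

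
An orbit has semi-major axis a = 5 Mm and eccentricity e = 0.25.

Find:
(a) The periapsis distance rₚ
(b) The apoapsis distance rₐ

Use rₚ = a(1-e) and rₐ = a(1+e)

Convert to SI: a = 5 Mm = 5e+06 m.
(a) rₚ = a(1 − e) = 5e+06 · (1 − 0.25) = 5e+06 · 0.75 ≈ 3.75e+06 m = 3.75 Mm.
(b) rₐ = a(1 + e) = 5e+06 · (1 + 0.25) = 5e+06 · 1.25 ≈ 6.25e+06 m = 6.25 Mm.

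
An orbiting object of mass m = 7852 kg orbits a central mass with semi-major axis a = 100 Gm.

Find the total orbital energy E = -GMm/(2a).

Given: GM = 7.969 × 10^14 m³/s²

Convert to SI: a = 100 Gm = 1e+11 m.
E = −GMm / (2a).
E = −7.969e+14 · 7852 / (2 · 1e+11) J ≈ -3.129e+07 J = -31.29 MJ.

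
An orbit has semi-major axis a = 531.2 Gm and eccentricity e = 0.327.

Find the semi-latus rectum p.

Convert to SI: a = 531.2 Gm = 5.312e+11 m.
p = a (1 − e²).
p = 5.312e+11 · (1 − (0.327)²) = 5.312e+11 · 0.893071 ≈ 4.744e+11 m = 474.4 Gm.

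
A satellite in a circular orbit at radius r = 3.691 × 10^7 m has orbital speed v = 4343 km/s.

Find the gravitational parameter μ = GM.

Convert to SI: v = 4343 km/s = 4.343e+06 m/s.
For a circular orbit v² = GM/r, so GM = v² · r.
GM = (4.343e+06)² · 3.691e+07 m³/s² ≈ 6.962e+20 m³/s² = 6.962 × 10^20 m³/s².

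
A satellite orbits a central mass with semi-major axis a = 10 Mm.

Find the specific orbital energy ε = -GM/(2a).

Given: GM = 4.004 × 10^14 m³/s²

Convert to SI: a = 10 Mm = 1e+07 m.
ε = −GM / (2a).
ε = −4.004e+14 / (2 · 1e+07) J/kg ≈ -2.002e+07 J/kg = -20.02 MJ/kg.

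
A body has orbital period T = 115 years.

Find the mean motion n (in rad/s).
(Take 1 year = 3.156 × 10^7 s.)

Convert to SI: T = 115 years = 3.6294e+09 s.
n = 2π / T.
n = 2π / 3.6294e+09 s ≈ 1.731e-09 rad/s.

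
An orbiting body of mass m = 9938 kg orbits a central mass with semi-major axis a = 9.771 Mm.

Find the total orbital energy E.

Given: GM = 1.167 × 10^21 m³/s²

Convert to SI: a = 9.771 Mm = 9.771e+06 m.
E = −GMm / (2a).
E = −1.167e+21 · 9938 / (2 · 9.771e+06) J ≈ -5.935e+17 J = -593.5 PJ.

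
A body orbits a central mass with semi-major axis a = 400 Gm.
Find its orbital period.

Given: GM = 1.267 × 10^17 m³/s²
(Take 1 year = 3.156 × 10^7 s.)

Convert to SI: a = 400 Gm = 4e+11 m.
Kepler's third law: T = 2π √(a³ / GM).
Substituting a = 4e+11 m and GM = 1.267e+17 m³/s²:
T = 2π √((4e+11)³ / 1.267e+17) s
T ≈ 4.466e+09 s = 141.5 years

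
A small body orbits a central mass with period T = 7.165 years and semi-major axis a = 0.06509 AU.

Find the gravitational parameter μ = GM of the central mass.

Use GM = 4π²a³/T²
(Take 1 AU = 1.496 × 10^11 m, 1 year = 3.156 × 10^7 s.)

Convert to SI: T = 7.165 years = 2.26127e+08 s; a = 0.06509 AU = 9.73746e+09 m.
GM = 4π² · a³ / T².
GM = 4π² · (9.73746e+09)³ / (2.26127e+08)² m³/s² ≈ 7.128e+14 m³/s² = 7.128 × 10^14 m³/s².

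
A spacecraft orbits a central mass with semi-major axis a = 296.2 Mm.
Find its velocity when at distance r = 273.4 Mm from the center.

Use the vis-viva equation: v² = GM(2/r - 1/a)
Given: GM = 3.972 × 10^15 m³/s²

Convert to SI: a = 296.2 Mm = 2.962e+08 m; r = 273.4 Mm = 2.734e+08 m.
Vis-viva: v = √(GM · (2/r − 1/a)).
2/r − 1/a = 2/2.734e+08 − 1/2.962e+08 = 3.93919e-09 m⁻¹.
v = √(3.972e+15 · 3.93919e-09) m/s ≈ 3956 m/s = 3.956 km/s.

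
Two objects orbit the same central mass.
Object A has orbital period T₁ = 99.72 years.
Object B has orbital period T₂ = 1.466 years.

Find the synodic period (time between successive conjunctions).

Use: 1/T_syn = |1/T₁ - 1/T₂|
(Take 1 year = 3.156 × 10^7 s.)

Convert to SI: T₁ = 99.72 years = 3.14716e+09 s; T₂ = 1.466 years = 4.6267e+07 s.
T_syn = |T₁ · T₂ / (T₁ − T₂)|.
T_syn = |3.14716e+09 · 4.6267e+07 / (3.14716e+09 − 4.6267e+07)| s ≈ 4.696e+07 s = 1.488 years.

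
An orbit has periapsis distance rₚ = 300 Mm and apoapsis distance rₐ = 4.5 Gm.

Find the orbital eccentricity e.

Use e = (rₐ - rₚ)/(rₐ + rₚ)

Convert to SI: rₚ = 300 Mm = 3e+08 m; rₐ = 4.5 Gm = 4.5e+09 m.
e = (rₐ − rₚ) / (rₐ + rₚ).
e = (4.5e+09 − 3e+08) / (4.5e+09 + 3e+08) = 4.2e+09 / 4.8e+09 ≈ 0.875.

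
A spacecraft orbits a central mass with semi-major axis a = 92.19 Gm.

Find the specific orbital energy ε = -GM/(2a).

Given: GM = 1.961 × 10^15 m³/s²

Convert to SI: a = 92.19 Gm = 9.219e+10 m.
ε = −GM / (2a).
ε = −1.961e+15 / (2 · 9.219e+10) J/kg ≈ -1.064e+04 J/kg = -10.64 kJ/kg.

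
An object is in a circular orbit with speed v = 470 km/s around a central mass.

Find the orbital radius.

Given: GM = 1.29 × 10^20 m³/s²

Convert to SI: v = 470 km/s = 470000 m/s.
For a circular orbit, v² = GM / r, so r = GM / v².
r = 1.29e+20 / (470000)² m ≈ 5.84e+08 m = 5.84 × 10^8 m.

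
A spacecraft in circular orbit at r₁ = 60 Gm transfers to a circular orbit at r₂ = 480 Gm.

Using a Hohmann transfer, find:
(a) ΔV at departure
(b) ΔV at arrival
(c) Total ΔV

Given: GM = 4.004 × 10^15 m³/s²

Convert to SI: r₁ = 60 Gm = 6e+10 m; r₂ = 480 Gm = 4.8e+11 m.
Transfer semi-major axis: a_t = (r₁ + r₂)/2 = (6e+10 + 4.8e+11)/2 = 2.7e+11 m.
Circular speeds: v₁ = √(GM/r₁) = 258.328 m/s, v₂ = √(GM/r₂) = 91.3327 m/s.
Transfer speeds (vis-viva v² = GM(2/r − 1/a_t)): v₁ᵗ = 344.437 m/s, v₂ᵗ = 43.0547 m/s.
(a) ΔV₁ = |v₁ᵗ − v₁| ≈ 86.11 m/s = 86.11 m/s.
(b) ΔV₂ = |v₂ − v₂ᵗ| ≈ 48.28 m/s = 48.28 m/s.
(c) ΔV_total = ΔV₁ + ΔV₂ ≈ 134.4 m/s = 134.4 m/s.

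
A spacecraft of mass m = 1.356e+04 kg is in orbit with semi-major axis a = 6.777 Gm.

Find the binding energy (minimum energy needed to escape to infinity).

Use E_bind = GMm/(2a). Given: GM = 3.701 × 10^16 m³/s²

Convert to SI: a = 6.777 Gm = 6.777e+09 m.
Total orbital energy is E = −GMm/(2a); binding energy is E_bind = −E = GMm/(2a).
E_bind = 3.701e+16 · 1.356e+04 / (2 · 6.777e+09) J ≈ 3.703e+10 J = 37.03 GJ.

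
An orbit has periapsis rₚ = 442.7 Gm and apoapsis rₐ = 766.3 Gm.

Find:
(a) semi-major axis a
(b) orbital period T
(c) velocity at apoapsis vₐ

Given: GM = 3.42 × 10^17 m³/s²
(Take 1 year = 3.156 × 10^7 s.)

Convert to SI: rₚ = 442.7 Gm = 4.427e+11 m; rₐ = 766.3 Gm = 7.663e+11 m.
(a) a = (rₚ + rₐ)/2 = (4.427e+11 + 7.663e+11)/2 ≈ 6.045e+11 m
(b) With a = (rₚ + rₐ)/2 = 6.045e+11 m, T = 2π √(a³/GM) = 2π √((6.045e+11)³/3.42e+17) s ≈ 5.05e+09 s
(c) With a = (rₚ + rₐ)/2 = 6.045e+11 m, vₐ = √(GM (2/rₐ − 1/a)) = √(3.42e+17 · (2/7.663e+11 − 1/6.045e+11)) m/s ≈ 571.7 m/s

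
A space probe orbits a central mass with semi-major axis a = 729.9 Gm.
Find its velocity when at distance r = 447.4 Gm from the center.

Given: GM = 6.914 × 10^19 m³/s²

Convert to SI: a = 729.9 Gm = 7.299e+11 m; r = 447.4 Gm = 4.474e+11 m.
Vis-viva: v = √(GM · (2/r − 1/a)).
2/r − 1/a = 2/4.474e+11 − 1/7.299e+11 = 3.10022e-12 m⁻¹.
v = √(6.914e+19 · 3.10022e-12) m/s ≈ 1.464e+04 m/s = 14.64 km/s.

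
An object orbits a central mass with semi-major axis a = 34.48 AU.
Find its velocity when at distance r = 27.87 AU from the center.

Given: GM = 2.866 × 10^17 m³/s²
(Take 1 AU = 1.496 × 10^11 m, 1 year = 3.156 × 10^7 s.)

Convert to SI: a = 34.48 AU = 5.15821e+12 m; r = 27.87 AU = 4.16935e+12 m.
Vis-viva: v = √(GM · (2/r − 1/a)).
2/r − 1/a = 2/4.16935e+12 − 1/5.15821e+12 = 2.85825e-13 m⁻¹.
v = √(2.866e+17 · 2.85825e-13) m/s ≈ 286.2 m/s = 0.06038 AU/year.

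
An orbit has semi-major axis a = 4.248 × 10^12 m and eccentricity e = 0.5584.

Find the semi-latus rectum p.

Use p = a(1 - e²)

p = a (1 − e²).
p = 4.248e+12 · (1 − (0.5584)²) = 4.248e+12 · 0.688189 ≈ 2.923e+12 m = 2.923 × 10^12 m.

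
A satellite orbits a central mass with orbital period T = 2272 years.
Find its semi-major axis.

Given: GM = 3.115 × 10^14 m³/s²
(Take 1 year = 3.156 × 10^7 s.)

Convert to SI: T = 2272 years = 7.17043e+10 s.
Invert Kepler's third law: a = (GM · T² / (4π²))^(1/3).
Substituting T = 7.17043e+10 s and GM = 3.115e+14 m³/s²:
a = (3.115e+14 · (7.17043e+10)² / (4π²))^(1/3) m
a ≈ 3.436e+11 m = 343.6 Gm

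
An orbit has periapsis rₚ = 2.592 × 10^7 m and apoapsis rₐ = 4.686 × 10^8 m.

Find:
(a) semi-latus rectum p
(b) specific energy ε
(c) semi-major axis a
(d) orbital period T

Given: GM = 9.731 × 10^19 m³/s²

(a) From a = (rₚ + rₐ)/2 = 2.4726e+08 m and e = (rₐ − rₚ)/(rₐ + rₚ) = 0.895171, p = a(1 − e²) = 2.4726e+08 · (1 − (0.895171)²) ≈ 4.912e+07 m
(b) With a = (rₚ + rₐ)/2 = 2.4726e+08 m, ε = −GM/(2a) = −9.731e+19/(2 · 2.4726e+08) J/kg ≈ -1.968e+11 J/kg
(c) a = (rₚ + rₐ)/2 = (2.592e+07 + 4.686e+08)/2 ≈ 2.473e+08 m
(d) With a = (rₚ + rₐ)/2 = 2.4726e+08 m, T = 2π √(a³/GM) = 2π √((2.4726e+08)³/9.731e+19) s ≈ 2476 s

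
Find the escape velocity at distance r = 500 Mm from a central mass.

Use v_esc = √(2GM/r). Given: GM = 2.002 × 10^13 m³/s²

Convert to SI: r = 500 Mm = 5e+08 m.
Escape velocity comes from setting total energy to zero: ½v² − GM/r = 0 ⇒ v_esc = √(2GM / r).
v_esc = √(2 · 2.002e+13 / 5e+08) m/s ≈ 283 m/s = 283 m/s.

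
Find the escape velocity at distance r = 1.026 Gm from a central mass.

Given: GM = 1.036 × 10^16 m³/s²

Convert to SI: r = 1.026 Gm = 1.026e+09 m.
Escape velocity comes from setting total energy to zero: ½v² − GM/r = 0 ⇒ v_esc = √(2GM / r).
v_esc = √(2 · 1.036e+16 / 1.026e+09) m/s ≈ 4494 m/s = 4.494 km/s.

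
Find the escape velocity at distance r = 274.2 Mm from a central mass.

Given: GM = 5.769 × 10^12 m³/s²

Convert to SI: r = 274.2 Mm = 2.742e+08 m.
Escape velocity comes from setting total energy to zero: ½v² − GM/r = 0 ⇒ v_esc = √(2GM / r).
v_esc = √(2 · 5.769e+12 / 2.742e+08) m/s ≈ 205.1 m/s = 205.1 m/s.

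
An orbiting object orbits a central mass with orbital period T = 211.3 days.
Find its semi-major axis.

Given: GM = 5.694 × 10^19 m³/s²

Convert to SI: T = 211.3 days = 1.82563e+07 s.
Invert Kepler's third law: a = (GM · T² / (4π²))^(1/3).
Substituting T = 1.82563e+07 s and GM = 5.694e+19 m³/s²:
a = (5.694e+19 · (1.82563e+07)² / (4π²))^(1/3) m
a ≈ 7.834e+10 m = 78.34 Gm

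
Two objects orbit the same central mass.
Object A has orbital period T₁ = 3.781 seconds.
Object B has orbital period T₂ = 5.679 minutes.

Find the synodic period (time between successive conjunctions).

Convert to SI: T₂ = 5.679 minutes = 340.74 s.
T_syn = |T₁ · T₂ / (T₁ − T₂)|.
T_syn = |3.781 · 340.74 / (3.781 − 340.74)| s ≈ 3.823 s = 3.823 seconds.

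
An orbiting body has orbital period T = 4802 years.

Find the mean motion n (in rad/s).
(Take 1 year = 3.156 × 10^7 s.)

Convert to SI: T = 4802 years = 1.51551e+11 s.
n = 2π / T.
n = 2π / 1.51551e+11 s ≈ 4.146e-11 rad/s.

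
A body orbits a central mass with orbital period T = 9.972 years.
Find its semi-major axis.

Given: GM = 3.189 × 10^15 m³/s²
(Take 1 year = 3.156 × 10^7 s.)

Convert to SI: T = 9.972 years = 3.14716e+08 s.
Invert Kepler's third law: a = (GM · T² / (4π²))^(1/3).
Substituting T = 3.14716e+08 s and GM = 3.189e+15 m³/s²:
a = (3.189e+15 · (3.14716e+08)² / (4π²))^(1/3) m
a ≈ 2e+10 m = 20 Gm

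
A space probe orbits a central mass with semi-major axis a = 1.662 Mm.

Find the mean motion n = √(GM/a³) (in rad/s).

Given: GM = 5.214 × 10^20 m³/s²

Convert to SI: a = 1.662 Mm = 1.662e+06 m.
n = √(GM / a³).
n = √(5.214e+20 / (1.662e+06)³) rad/s ≈ 10.66 rad/s.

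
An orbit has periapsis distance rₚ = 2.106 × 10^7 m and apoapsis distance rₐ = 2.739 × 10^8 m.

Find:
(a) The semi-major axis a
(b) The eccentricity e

(a) a = (rₚ + rₐ) / 2 = (2.106e+07 + 2.739e+08) / 2 ≈ 1.475e+08 m = 1.475 × 10^8 m.
(b) e = (rₐ − rₚ) / (rₐ + rₚ) = (2.739e+08 − 2.106e+07) / (2.739e+08 + 2.106e+07) ≈ 0.8572.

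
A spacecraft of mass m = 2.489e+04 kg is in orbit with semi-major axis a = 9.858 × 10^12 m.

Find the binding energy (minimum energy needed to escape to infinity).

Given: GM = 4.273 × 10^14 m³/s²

Total orbital energy is E = −GMm/(2a); binding energy is E_bind = −E = GMm/(2a).
E_bind = 4.273e+14 · 2.489e+04 / (2 · 9.858e+12) J ≈ 5.394e+05 J = 539.4 kJ.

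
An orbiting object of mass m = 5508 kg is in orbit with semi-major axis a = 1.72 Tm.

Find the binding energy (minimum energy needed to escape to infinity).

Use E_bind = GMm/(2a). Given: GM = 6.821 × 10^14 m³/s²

Convert to SI: a = 1.72 Tm = 1.72e+12 m.
Total orbital energy is E = −GMm/(2a); binding energy is E_bind = −E = GMm/(2a).
E_bind = 6.821e+14 · 5508 / (2 · 1.72e+12) J ≈ 1.092e+06 J = 1.092 MJ.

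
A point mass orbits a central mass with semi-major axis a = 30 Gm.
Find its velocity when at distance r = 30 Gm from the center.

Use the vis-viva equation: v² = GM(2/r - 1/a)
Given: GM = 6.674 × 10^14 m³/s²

Convert to SI: a = 30 Gm = 3e+10 m; r = 30 Gm = 3e+10 m.
Vis-viva: v = √(GM · (2/r − 1/a)).
2/r − 1/a = 2/3e+10 − 1/3e+10 = 3.33333e-11 m⁻¹.
v = √(6.674e+14 · 3.33333e-11) m/s ≈ 149.2 m/s = 149.2 m/s.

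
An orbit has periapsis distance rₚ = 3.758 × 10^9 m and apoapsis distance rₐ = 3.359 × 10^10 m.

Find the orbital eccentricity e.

e = (rₐ − rₚ) / (rₐ + rₚ).
e = (3.359e+10 − 3.758e+09) / (3.359e+10 + 3.758e+09) = 2.9832e+10 / 3.7348e+10 ≈ 0.7988.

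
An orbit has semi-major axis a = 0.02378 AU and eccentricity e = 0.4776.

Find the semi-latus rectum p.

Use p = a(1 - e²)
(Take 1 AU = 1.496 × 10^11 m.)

Convert to SI: a = 0.02378 AU = 3.55749e+09 m.
p = a (1 − e²).
p = 3.55749e+09 · (1 − (0.4776)²) = 3.55749e+09 · 0.771898 ≈ 2.746e+09 m = 0.01836 AU.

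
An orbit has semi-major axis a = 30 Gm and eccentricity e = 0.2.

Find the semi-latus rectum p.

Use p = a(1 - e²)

Convert to SI: a = 30 Gm = 3e+10 m.
p = a (1 − e²).
p = 3e+10 · (1 − (0.2)²) = 3e+10 · 0.96 ≈ 2.88e+10 m = 28.8 Gm.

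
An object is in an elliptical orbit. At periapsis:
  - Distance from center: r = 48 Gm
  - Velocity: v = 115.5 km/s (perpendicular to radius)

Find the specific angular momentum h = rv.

Convert to SI: r = 48 Gm = 4.8e+10 m; v = 115.5 km/s = 115500 m/s.
With v perpendicular to r, h = r · v.
h = 4.8e+10 · 115500 m²/s ≈ 5.544e+15 m²/s.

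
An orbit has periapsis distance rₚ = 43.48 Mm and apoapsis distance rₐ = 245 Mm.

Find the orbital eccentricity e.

Convert to SI: rₚ = 43.48 Mm = 4.348e+07 m; rₐ = 245 Mm = 2.45e+08 m.
e = (rₐ − rₚ) / (rₐ + rₚ).
e = (2.45e+08 − 4.348e+07) / (2.45e+08 + 4.348e+07) = 2.0152e+08 / 2.8848e+08 ≈ 0.6986.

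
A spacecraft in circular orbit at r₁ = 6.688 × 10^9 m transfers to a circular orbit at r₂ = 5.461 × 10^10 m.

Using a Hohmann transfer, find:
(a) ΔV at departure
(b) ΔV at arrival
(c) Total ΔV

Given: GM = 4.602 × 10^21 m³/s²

Transfer semi-major axis: a_t = (r₁ + r₂)/2 = (6.688e+09 + 5.461e+10)/2 = 3.0649e+10 m.
Circular speeds: v₁ = √(GM/r₁) = 829517 m/s, v₂ = √(GM/r₂) = 290293 m/s.
Transfer speeds (vis-viva v² = GM(2/r − 1/a_t)): v₁ᵗ = 1.10727e+06 m/s, v₂ᵗ = 135605 m/s.
(a) ΔV₁ = |v₁ᵗ − v₁| ≈ 2.778e+05 m/s = 277.8 km/s.
(b) ΔV₂ = |v₂ − v₂ᵗ| ≈ 1.547e+05 m/s = 154.7 km/s.
(c) ΔV_total = ΔV₁ + ΔV₂ ≈ 4.324e+05 m/s = 432.4 km/s.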